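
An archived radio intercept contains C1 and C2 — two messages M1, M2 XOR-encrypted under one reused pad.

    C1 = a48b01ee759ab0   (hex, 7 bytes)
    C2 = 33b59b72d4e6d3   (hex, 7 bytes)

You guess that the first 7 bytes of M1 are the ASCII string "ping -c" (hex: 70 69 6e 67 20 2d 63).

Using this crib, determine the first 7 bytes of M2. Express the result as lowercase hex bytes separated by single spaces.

e7 57 f4 fb 81 51 00

First, C1 ⊕ C2 = (M1 ⊕ K) ⊕ (M2 ⊕ K) = M1 ⊕ M2, so the key drops out. Then M2 = (M1 ⊕ M2) ⊕ M1 over the first 7 bytes.
byte 0: (a4 ^ 33) ^ 70 = 97 ^ 70 = e7
byte 1: (8b ^ b5) ^ 69 = 3e ^ 69 = 57
byte 2: (01 ^ 9b) ^ 6e = 9a ^ 6e = f4
byte 3: (ee ^ 72) ^ 67 = 9c ^ 67 = fb
byte 4: (75 ^ d4) ^ 20 = a1 ^ 20 = 81
byte 5: (9a ^ e6) ^ 2d = 7c ^ 2d = 51
byte 6: (b0 ^ d3) ^ 63 = 63 ^ 63 = 00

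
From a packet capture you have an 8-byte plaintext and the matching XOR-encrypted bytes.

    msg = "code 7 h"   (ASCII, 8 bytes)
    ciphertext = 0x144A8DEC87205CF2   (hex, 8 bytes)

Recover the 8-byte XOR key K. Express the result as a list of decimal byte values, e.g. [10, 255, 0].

[119, 37, 233, 137, 167, 23, 124, 154]

Since ciphertext = msg ⊕ K, XORing both sides with msg gives K = msg ⊕ ciphertext.
63 xor 14 = 77
6f xor 4a = 25
64 xor 8d = e9
65 xor ec = 89
20 xor 87 = a7
37 xor 20 = 17
20 xor 5c = 7c
68 xor f2 = 9a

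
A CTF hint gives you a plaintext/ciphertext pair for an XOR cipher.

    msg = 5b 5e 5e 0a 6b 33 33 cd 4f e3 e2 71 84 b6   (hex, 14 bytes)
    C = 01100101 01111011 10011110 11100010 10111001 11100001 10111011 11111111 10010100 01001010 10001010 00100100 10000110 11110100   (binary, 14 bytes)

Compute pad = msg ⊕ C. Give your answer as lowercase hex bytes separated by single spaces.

Since C = msg ⊕ pad, XORing both sides with msg gives pad = msg ⊕ C.
5b ^ 65 = 3e
5e ^ 7b = 25
5e ^ 9e = c0
0a ^ e2 = e8
6b ^ b9 = d2
33 ^ e1 = d2
33 ^ bb = 88
cd ^ ff = 32
4f ^ 94 = db
e3 ^ 4a = a9
e2 ^ 8a = 68
71 ^ 24 = 55
84 ^ 86 = 02
b6 ^ f4 = 42

3e 25 c0 e8 d2 d2 88 32 db a9 68 55 02 42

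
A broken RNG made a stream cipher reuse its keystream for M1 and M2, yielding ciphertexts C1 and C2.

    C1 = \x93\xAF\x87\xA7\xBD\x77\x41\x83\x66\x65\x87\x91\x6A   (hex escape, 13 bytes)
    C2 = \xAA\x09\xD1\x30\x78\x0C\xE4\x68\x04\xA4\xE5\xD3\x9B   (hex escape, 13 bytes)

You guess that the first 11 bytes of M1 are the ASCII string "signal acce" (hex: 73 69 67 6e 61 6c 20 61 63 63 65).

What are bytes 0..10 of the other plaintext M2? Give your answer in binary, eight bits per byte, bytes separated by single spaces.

01001010 11001111 00110001 11111001 10100100 00010111 10000101 10001010 00000001 10100010 00000111

First, C1 ⊕ C2 = (M1 ⊕ K) ⊕ (M2 ⊕ K) = M1 ⊕ M2, so the key drops out. Then M2 = (M1 ⊕ M2) ⊕ M1 over the first 11 bytes.
byte 0: (93 xor aa) xor 73 = 39 xor 73 = 4a
byte 1: (af xor 09) xor 69 = a6 xor 69 = cf
byte 2: (87 xor d1) xor 67 = 56 xor 67 = 31
byte 3: (a7 xor 30) xor 6e = 97 xor 6e = f9
byte 4: (bd xor 78) xor 61 = c5 xor 61 = a4
byte 5: (77 xor 0c) xor 6c = 7b xor 6c = 17
byte 6: (41 xor e4) xor 20 = a5 xor 20 = 85
byte 7: (83 xor 68) xor 61 = eb xor 61 = 8a
byte 8: (66 xor 04) xor 63 = 62 xor 63 = 01
byte 9: (65 xor a4) xor 63 = c1 xor 63 = a2
byte 10: (87 xor e5) xor 65 = 62 xor 65 = 07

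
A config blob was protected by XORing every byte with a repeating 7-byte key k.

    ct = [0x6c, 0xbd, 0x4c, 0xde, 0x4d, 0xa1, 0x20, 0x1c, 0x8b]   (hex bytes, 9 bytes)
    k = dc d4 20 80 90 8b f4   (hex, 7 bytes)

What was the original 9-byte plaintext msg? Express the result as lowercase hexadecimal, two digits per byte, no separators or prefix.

b0696c5edd2ad4c05f

The 7-byte key repeats, so the effective keystream is dc d4 20 80 90 8b f4 dc d4.
byte 0: 6c xor dc = b0
byte 1: bd xor d4 = 69
byte 2: 4c xor 20 = 6c
byte 3: de xor 80 = 5e
byte 4: 4d xor 90 = dd
byte 5: a1 xor 8b = 2a
byte 6: 20 xor f4 = d4
byte 7: 1c xor dc = c0
byte 8: 8b xor d4 = 5f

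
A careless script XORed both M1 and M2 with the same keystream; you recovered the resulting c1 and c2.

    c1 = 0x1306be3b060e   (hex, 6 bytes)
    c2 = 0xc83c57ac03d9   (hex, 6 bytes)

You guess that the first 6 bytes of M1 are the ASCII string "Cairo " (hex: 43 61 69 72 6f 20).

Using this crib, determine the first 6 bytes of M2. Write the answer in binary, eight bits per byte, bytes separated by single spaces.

10011000 01011011 10000000 11100101 01101010 11110111

First, c1 ⊕ c2 = (M1 ⊕ K) ⊕ (M2 ⊕ K) = M1 ⊕ M2, so the key drops out. Then M2 = (M1 ⊕ M2) ⊕ M1 over the first 6 bytes.
byte 0: (13 ⊕ c8) ⊕ 43 = db ⊕ 43 = 98
byte 1: (06 ⊕ 3c) ⊕ 61 = 3a ⊕ 61 = 5b
byte 2: (be ⊕ 57) ⊕ 69 = e9 ⊕ 69 = 80
byte 3: (3b ⊕ ac) ⊕ 72 = 97 ⊕ 72 = e5
byte 4: (06 ⊕ 03) ⊕ 6f = 05 ⊕ 6f = 6a
byte 5: (0e ⊕ d9) ⊕ 20 = d7 ⊕ 20 = f7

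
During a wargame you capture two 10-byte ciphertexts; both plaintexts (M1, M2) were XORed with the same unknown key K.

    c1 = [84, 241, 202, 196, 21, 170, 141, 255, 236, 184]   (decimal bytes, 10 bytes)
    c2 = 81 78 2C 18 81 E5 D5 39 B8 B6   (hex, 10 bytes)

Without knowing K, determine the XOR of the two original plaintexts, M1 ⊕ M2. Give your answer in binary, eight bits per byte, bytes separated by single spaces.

11010101 10001001 11100110 11011100 10010100 01001111 01011000 11000110 01010100 00001110

c1 ⊕ c2 = (M1 ⊕ K) ⊕ (M2 ⊕ K) = M1 ⊕ M2 — the shared key cancels under XOR.
byte 0: 54 ⊕ 81 = d5
byte 1: f1 ⊕ 78 = 89
byte 2: ca ⊕ 2c = e6
byte 3: c4 ⊕ 18 = dc
byte 4: 15 ⊕ 81 = 94
byte 5: aa ⊕ e5 = 4f
byte 6: 8d ⊕ d5 = 58
byte 7: ff ⊕ 39 = c6
byte 8: ec ⊕ b8 = 54
byte 9: b8 ⊕ b6 = 0e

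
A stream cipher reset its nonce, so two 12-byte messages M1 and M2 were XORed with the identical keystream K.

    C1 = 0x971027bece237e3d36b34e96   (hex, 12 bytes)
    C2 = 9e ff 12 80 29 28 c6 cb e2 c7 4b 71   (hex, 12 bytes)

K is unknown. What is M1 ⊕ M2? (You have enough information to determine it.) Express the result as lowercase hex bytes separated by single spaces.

C1 ⊕ C2 = (M1 ⊕ K) ⊕ (M2 ⊕ K) = M1 ⊕ M2 — the shared key cancels under XOR.
97 ^ 9e = 09
10 ^ ff = ef
27 ^ 12 = 35
be ^ 80 = 3e
ce ^ 29 = e7
23 ^ 28 = 0b
7e ^ c6 = b8
3d ^ cb = f6
36 ^ e2 = d4
b3 ^ c7 = 74
4e ^ 4b = 05
96 ^ 71 = e7

09 ef 35 3e e7 0b b8 f6 d4 74 05 e7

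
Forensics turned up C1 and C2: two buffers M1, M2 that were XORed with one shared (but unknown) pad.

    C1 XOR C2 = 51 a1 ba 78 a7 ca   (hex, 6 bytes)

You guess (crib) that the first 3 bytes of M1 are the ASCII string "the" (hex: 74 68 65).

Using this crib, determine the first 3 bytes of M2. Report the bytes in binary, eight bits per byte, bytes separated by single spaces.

Since C1 ⊕ C2 = M1 ⊕ M2, XORing with the guessed M1 bytes yields the corresponding M2 bytes: M2 = (C1 ⊕ C2) ⊕ M1.
01010001 xor 01110100 = 00100101
10100001 xor 01101000 = 11001001
10111010 xor 01100101 = 11011111

00100101 11001001 11011111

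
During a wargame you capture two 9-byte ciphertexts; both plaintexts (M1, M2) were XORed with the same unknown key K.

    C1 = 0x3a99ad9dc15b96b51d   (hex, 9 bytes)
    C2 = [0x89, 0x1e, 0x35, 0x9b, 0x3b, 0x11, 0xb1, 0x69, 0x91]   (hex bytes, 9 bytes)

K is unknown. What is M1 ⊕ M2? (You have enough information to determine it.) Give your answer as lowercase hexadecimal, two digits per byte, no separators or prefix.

b3879806fa4a27dc8c

C1 ⊕ C2 = (M1 ⊕ K) ⊕ (M2 ⊕ K) = M1 ⊕ M2 — the shared key cancels under XOR.
3a ^ 89 = b3
99 ^ 1e = 87
ad ^ 35 = 98
9d ^ 9b = 06
c1 ^ 3b = fa
5b ^ 11 = 4a
96 ^ b1 = 27
b5 ^ 69 = dc
1d ^ 91 = 8c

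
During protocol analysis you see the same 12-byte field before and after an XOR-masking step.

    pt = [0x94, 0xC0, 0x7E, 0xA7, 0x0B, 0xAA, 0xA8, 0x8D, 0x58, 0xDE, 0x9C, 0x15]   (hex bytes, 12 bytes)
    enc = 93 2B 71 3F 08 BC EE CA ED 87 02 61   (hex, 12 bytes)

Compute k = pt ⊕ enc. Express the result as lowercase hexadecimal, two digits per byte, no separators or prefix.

Since enc = pt ⊕ k, XORing both sides with pt gives k = pt ⊕ enc.
10010100 ^ 10010011 = 00000111
11000000 ^ 00101011 = 11101011
01111110 ^ 01110001 = 00001111
10100111 ^ 00111111 = 10011000
00001011 ^ 00001000 = 00000011
10101010 ^ 10111100 = 00010110
10101000 ^ 11101110 = 01000110
10001101 ^ 11001010 = 01000111
01011000 ^ 11101101 = 10110101
11011110 ^ 10000111 = 01011001
10011100 ^ 00000010 = 10011110
00010101 ^ 01100001 = 01110100

07eb0f9803164647b5599e74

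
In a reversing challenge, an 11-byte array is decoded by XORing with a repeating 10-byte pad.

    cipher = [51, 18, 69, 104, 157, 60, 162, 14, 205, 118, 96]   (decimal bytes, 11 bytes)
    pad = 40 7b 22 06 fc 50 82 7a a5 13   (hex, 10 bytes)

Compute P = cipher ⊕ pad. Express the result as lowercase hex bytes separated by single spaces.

73 69 67 6e 61 6c 20 74 68 65 20

The 10-byte key repeats, so the effective keystream is 40 7b 22 06 fc 50 82 7a a5 13 40.
byte 0: 33 XOR 40 = 73
byte 1: 12 XOR 7b = 69
byte 2: 45 XOR 22 = 67
byte 3: 68 XOR 06 = 6e
byte 4: 9d XOR fc = 61
byte 5: 3c XOR 50 = 6c
byte 6: a2 XOR 82 = 20
byte 7: 0e XOR 7a = 74
byte 8: cd XOR a5 = 68
byte 9: 76 XOR 13 = 65
byte 10: 60 XOR 40 = 20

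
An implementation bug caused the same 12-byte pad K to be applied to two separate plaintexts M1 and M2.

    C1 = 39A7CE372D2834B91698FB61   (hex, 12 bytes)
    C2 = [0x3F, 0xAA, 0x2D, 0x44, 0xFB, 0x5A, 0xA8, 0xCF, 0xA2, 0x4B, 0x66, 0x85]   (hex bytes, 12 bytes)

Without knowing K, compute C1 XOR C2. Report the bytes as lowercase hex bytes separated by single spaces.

C1 ⊕ C2 = (M1 ⊕ K) ⊕ (M2 ⊕ K) = M1 ⊕ M2 — the shared key cancels under XOR.
 57 XOR  63 =   6
167 XOR 170 =  13
206 XOR  45 = 227
 55 XOR  68 = 115
 45 XOR 251 = 214
 40 XOR  90 = 114
 52 XOR 168 = 156
185 XOR 207 = 118
 22 XOR 162 = 180
152 XOR  75 = 211
251 XOR 102 = 157
 97 XOR 133 = 228

06 0d e3 73 d6 72 9c 76 b4 d3 9d e4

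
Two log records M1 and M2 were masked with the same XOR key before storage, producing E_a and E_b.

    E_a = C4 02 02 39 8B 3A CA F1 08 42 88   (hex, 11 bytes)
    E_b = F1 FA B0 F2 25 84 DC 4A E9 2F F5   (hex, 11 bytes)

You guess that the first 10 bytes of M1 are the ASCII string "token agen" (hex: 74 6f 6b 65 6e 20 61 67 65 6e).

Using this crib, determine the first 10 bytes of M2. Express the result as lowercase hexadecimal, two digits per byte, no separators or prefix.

First, E_a ⊕ E_b = (M1 ⊕ K) ⊕ (M2 ⊕ K) = M1 ⊕ M2, so the key drops out. Then M2 = (M1 ⊕ M2) ⊕ M1 over the first 10 bytes.
byte 0: (c4 xor f1) xor 74 = 35 xor 74 = 41
byte 1: (02 xor fa) xor 6f = f8 xor 6f = 97
byte 2: (02 xor b0) xor 6b = b2 xor 6b = d9
byte 3: (39 xor f2) xor 65 = cb xor 65 = ae
byte 4: (8b xor 25) xor 6e = ae xor 6e = c0
byte 5: (3a xor 84) xor 20 = be xor 20 = 9e
byte 6: (ca xor dc) xor 61 = 16 xor 61 = 77
byte 7: (f1 xor 4a) xor 67 = bb xor 67 = dc
byte 8: (08 xor e9) xor 65 = e1 xor 65 = 84
byte 9: (42 xor 2f) xor 6e = 6d xor 6e = 03

4197d9aec09e77dc8403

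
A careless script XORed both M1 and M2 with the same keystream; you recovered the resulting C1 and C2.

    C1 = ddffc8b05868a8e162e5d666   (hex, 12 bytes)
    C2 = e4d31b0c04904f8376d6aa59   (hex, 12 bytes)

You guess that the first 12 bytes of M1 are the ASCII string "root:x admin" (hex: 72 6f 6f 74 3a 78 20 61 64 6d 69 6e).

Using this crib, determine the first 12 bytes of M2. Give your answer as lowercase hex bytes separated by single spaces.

4b 43 bc c8 66 80 c7 03 70 5e 15 51

First, C1 ⊕ C2 = (M1 ⊕ K) ⊕ (M2 ⊕ K) = M1 ⊕ M2, so the key drops out. Then M2 = (M1 ⊕ M2) ⊕ M1 over the first 12 bytes.
byte 0: (dd xor e4) xor 72 = 39 xor 72 = 4b
byte 1: (ff xor d3) xor 6f = 2c xor 6f = 43
byte 2: (c8 xor 1b) xor 6f = d3 xor 6f = bc
byte 3: (b0 xor 0c) xor 74 = bc xor 74 = c8
byte 4: (58 xor 04) xor 3a = 5c xor 3a = 66
byte 5: (68 xor 90) xor 78 = f8 xor 78 = 80
byte 6: (a8 xor 4f) xor 20 = e7 xor 20 = c7
byte 7: (e1 xor 83) xor 61 = 62 xor 61 = 03
byte 8: (62 xor 76) xor 64 = 14 xor 64 = 70
byte 9: (e5 xor d6) xor 6d = 33 xor 6d = 5e
byte 10: (d6 xor aa) xor 69 = 7c xor 69 = 15
byte 11: (66 xor 59) xor 6e = 3f xor 6e = 51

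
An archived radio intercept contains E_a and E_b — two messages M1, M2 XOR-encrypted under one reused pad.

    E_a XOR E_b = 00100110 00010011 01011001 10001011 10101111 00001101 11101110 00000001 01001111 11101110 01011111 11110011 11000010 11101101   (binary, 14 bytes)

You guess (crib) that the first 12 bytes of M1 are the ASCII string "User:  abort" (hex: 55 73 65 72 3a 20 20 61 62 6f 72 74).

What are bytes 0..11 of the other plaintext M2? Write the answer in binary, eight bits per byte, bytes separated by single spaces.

01110011 01100000 00111100 11111001 10010101 00101101 11001110 01100000 00101101 10000001 00101101 10000111

Since E_a ⊕ E_b = M1 ⊕ M2, XORing with the guessed M1 bytes yields the corresponding M2 bytes: M2 = (E_a ⊕ E_b) ⊕ M1.
26 xor 55 = 73
13 xor 73 = 60
59 xor 65 = 3c
8b xor 72 = f9
af xor 3a = 95
0d xor 20 = 2d
ee xor 20 = ce
01 xor 61 = 60
4f xor 62 = 2d
ee xor 6f = 81
5f xor 72 = 2d
f3 xor 74 = 87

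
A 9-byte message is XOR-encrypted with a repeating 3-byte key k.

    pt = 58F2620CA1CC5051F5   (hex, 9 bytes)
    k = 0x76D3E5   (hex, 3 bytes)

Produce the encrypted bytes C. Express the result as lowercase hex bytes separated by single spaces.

2e 21 87 7a 72 29 26 82 10

The 3-byte key repeats, so the effective keystream is 76 d3 e5 76 d3 e5 76 d3 e5.
byte 0:  88 ⊕ 118 =  46
byte 1: 242 ⊕ 211 =  33
byte 2:  98 ⊕ 229 = 135
byte 3:  12 ⊕ 118 = 122
byte 4: 161 ⊕ 211 = 114
byte 5: 204 ⊕ 229 =  41
byte 6:  80 ⊕ 118 =  38
byte 7:  81 ⊕ 211 = 130
byte 8: 245 ⊕ 229 =  16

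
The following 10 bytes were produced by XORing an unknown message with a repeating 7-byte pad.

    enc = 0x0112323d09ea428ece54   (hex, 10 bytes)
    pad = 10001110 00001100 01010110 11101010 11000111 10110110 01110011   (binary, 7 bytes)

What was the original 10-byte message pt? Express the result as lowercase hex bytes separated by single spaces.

The 7-byte key repeats, so the effective keystream is 8e 0c 56 ea c7 b6 73 8e 0c 56.
byte 0: 01 ^ 8e = 8f
byte 1: 12 ^ 0c = 1e
byte 2: 32 ^ 56 = 64
byte 3: 3d ^ ea = d7
byte 4: 09 ^ c7 = ce
byte 5: ea ^ b6 = 5c
byte 6: 42 ^ 73 = 31
byte 7: 8e ^ 8e = 00
byte 8: ce ^ 0c = c2
byte 9: 54 ^ 56 = 02

8f 1e 64 d7 ce 5c 31 00 c2 02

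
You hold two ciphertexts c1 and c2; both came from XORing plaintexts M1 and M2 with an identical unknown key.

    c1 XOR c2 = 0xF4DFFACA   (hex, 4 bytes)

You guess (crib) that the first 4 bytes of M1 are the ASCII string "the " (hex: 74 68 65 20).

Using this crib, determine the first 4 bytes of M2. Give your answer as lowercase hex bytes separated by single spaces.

80 b7 9f ea

Since c1 ⊕ c2 = M1 ⊕ M2, XORing with the guessed M1 bytes yields the corresponding M2 bytes: M2 = (c1 ⊕ c2) ⊕ M1.
byte 0: 11110100 ^ 01110100 = 10000000
byte 1: 11011111 ^ 01101000 = 10110111
byte 2: 11111010 ^ 01100101 = 10011111
byte 3: 11001010 ^ 00100000 = 11101010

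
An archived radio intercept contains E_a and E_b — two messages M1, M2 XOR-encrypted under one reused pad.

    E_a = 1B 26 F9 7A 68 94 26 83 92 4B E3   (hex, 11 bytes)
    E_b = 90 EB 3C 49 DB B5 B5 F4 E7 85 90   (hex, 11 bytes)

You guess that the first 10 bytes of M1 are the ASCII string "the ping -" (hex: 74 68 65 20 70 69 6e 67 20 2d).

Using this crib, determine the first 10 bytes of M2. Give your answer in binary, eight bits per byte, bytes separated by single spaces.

11111111 10100101 10100000 00010011 11000011 01001000 11111101 00010000 01010101 11100011

First, E_a ⊕ E_b = (M1 ⊕ K) ⊕ (M2 ⊕ K) = M1 ⊕ M2, so the key drops out. Then M2 = (M1 ⊕ M2) ⊕ M1 over the first 10 bytes.
byte 0: (1b xor 90) xor 74 = 8b xor 74 = ff
byte 1: (26 xor eb) xor 68 = cd xor 68 = a5
byte 2: (f9 xor 3c) xor 65 = c5 xor 65 = a0
byte 3: (7a xor 49) xor 20 = 33 xor 20 = 13
byte 4: (68 xor db) xor 70 = b3 xor 70 = c3
byte 5: (94 xor b5) xor 69 = 21 xor 69 = 48
byte 6: (26 xor b5) xor 6e = 93 xor 6e = fd
byte 7: (83 xor f4) xor 67 = 77 xor 67 = 10
byte 8: (92 xor e7) xor 20 = 75 xor 20 = 55
byte 9: (4b xor 85) xor 2d = ce xor 2d = e3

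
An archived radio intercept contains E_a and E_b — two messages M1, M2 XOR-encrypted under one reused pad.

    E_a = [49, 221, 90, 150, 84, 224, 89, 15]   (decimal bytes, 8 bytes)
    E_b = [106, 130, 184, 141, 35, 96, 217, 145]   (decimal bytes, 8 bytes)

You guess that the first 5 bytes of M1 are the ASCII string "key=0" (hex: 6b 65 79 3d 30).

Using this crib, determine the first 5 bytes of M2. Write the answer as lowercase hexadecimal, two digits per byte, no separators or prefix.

303a9b2647

First, E_a ⊕ E_b = (M1 ⊕ K) ⊕ (M2 ⊕ K) = M1 ⊕ M2, so the key drops out. Then M2 = (M1 ⊕ M2) ⊕ M1 over the first 5 bytes.
byte 0: (31 xor 6a) xor 6b = 5b xor 6b = 30
byte 1: (dd xor 82) xor 65 = 5f xor 65 = 3a
byte 2: (5a xor b8) xor 79 = e2 xor 79 = 9b
byte 3: (96 xor 8d) xor 3d = 1b xor 3d = 26
byte 4: (54 xor 23) xor 30 = 77 xor 30 = 47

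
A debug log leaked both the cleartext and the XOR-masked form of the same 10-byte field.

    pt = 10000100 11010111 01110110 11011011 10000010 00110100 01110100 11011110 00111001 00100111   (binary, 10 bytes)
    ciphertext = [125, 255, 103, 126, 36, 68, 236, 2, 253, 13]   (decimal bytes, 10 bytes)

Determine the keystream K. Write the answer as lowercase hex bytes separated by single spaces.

Since ciphertext = pt ⊕ K, XORing both sides with pt gives K = pt ⊕ ciphertext.
84 ⊕ 7d = f9
d7 ⊕ ff = 28
76 ⊕ 67 = 11
db ⊕ 7e = a5
82 ⊕ 24 = a6
34 ⊕ 44 = 70
74 ⊕ ec = 98
de ⊕ 02 = dc
39 ⊕ fd = c4
27 ⊕ 0d = 2a

f9 28 11 a5 a6 70 98 dc c4 2a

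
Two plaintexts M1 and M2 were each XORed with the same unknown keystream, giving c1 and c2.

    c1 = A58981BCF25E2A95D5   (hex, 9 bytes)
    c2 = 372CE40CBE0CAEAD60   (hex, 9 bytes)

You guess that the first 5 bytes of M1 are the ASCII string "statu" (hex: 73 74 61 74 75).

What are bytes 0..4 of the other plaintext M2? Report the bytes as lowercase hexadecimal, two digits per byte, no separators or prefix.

First, c1 ⊕ c2 = (M1 ⊕ K) ⊕ (M2 ⊕ K) = M1 ⊕ M2, so the key drops out. Then M2 = (M1 ⊕ M2) ⊕ M1 over the first 5 bytes.
byte 0: (a5 ⊕ 37) ⊕ 73 = 92 ⊕ 73 = e1
byte 1: (89 ⊕ 2c) ⊕ 74 = a5 ⊕ 74 = d1
byte 2: (81 ⊕ e4) ⊕ 61 = 65 ⊕ 61 = 04
byte 3: (bc ⊕ 0c) ⊕ 74 = b0 ⊕ 74 = c4
byte 4: (f2 ⊕ be) ⊕ 75 = 4c ⊕ 75 = 39

e1d104c439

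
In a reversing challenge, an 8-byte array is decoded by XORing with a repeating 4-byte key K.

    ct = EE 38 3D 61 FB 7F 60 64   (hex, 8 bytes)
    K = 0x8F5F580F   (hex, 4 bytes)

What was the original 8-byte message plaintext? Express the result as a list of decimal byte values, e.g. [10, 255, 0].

The 4-byte key repeats, so the effective keystream is 8f 5f 58 0f 8f 5f 58 0f.
byte 0: 11101110 xor 10001111 = 01100001
byte 1: 00111000 xor 01011111 = 01100111
byte 2: 00111101 xor 01011000 = 01100101
byte 3: 01100001 xor 00001111 = 01101110
byte 4: 11111011 xor 10001111 = 01110100
byte 5: 01111111 xor 01011111 = 00100000
byte 6: 01100000 xor 01011000 = 00111000
byte 7: 01100100 xor 00001111 = 01101011

[97, 103, 101, 110, 116, 32, 56, 107]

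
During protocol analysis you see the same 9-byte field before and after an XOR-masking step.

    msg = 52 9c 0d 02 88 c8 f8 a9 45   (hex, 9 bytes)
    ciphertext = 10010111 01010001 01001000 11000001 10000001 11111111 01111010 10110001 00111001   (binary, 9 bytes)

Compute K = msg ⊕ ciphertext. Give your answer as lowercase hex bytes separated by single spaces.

Since ciphertext = msg ⊕ K, XORing both sides with msg gives K = msg ⊕ ciphertext.
01010010 xor 10010111 = 11000101
10011100 xor 01010001 = 11001101
00001101 xor 01001000 = 01000101
00000010 xor 11000001 = 11000011
10001000 xor 10000001 = 00001001
11001000 xor 11111111 = 00110111
11111000 xor 01111010 = 10000010
10101001 xor 10110001 = 00011000
01000101 xor 00111001 = 01111100

c5 cd 45 c3 09 37 82 18 7c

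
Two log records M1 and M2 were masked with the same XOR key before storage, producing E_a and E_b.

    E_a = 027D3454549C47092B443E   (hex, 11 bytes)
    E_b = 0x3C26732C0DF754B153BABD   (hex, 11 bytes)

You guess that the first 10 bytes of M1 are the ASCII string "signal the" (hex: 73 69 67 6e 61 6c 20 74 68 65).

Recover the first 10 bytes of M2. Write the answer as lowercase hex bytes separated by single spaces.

First, E_a ⊕ E_b = (M1 ⊕ K) ⊕ (M2 ⊕ K) = M1 ⊕ M2, so the key drops out. Then M2 = (M1 ⊕ M2) ⊕ M1 over the first 10 bytes.
byte 0: (02 ^ 3c) ^ 73 = 3e ^ 73 = 4d
byte 1: (7d ^ 26) ^ 69 = 5b ^ 69 = 32
byte 2: (34 ^ 73) ^ 67 = 47 ^ 67 = 20
byte 3: (54 ^ 2c) ^ 6e = 78 ^ 6e = 16
byte 4: (54 ^ 0d) ^ 61 = 59 ^ 61 = 38
byte 5: (9c ^ f7) ^ 6c = 6b ^ 6c = 07
byte 6: (47 ^ 54) ^ 20 = 13 ^ 20 = 33
byte 7: (09 ^ b1) ^ 74 = b8 ^ 74 = cc
byte 8: (2b ^ 53) ^ 68 = 78 ^ 68 = 10
byte 9: (44 ^ ba) ^ 65 = fe ^ 65 = 9b

4d 32 20 16 38 07 33 cc 10 9b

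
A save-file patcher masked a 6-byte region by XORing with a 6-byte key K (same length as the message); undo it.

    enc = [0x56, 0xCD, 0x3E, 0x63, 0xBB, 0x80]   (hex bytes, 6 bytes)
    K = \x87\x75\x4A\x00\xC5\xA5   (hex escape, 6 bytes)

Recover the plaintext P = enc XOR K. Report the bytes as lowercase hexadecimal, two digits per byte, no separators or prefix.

56 ^ 87 = d1
cd ^ 75 = b8
3e ^ 4a = 74
63 ^ 00 = 63
bb ^ c5 = 7e
80 ^ a5 = 25

d1b874637e25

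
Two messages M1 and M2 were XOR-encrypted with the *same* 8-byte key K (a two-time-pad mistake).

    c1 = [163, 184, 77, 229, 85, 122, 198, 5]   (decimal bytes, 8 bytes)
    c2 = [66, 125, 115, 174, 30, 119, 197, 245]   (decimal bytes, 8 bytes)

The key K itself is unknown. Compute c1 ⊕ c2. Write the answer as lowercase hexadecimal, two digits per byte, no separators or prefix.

e1c53e4b4b0d03f0

c1 ⊕ c2 = (M1 ⊕ K) ⊕ (M2 ⊕ K) = M1 ⊕ M2 — the shared key cancels under XOR.
byte 0: 163 XOR  66 = 225
byte 1: 184 XOR 125 = 197
byte 2:  77 XOR 115 =  62
byte 3: 229 XOR 174 =  75
byte 4:  85 XOR  30 =  75
byte 5: 122 XOR 119 =  13
byte 6: 198 XOR 197 =   3
byte 7:   5 XOR 245 = 240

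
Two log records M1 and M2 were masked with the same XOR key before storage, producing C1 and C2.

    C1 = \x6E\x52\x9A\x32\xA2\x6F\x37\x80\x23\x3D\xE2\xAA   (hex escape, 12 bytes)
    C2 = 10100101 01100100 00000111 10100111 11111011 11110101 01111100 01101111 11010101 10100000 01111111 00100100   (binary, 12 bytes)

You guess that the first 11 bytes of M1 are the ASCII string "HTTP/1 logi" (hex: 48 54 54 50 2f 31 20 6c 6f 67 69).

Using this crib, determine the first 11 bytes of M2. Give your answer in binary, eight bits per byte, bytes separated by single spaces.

10000011 01100010 11001001 11000101 01110110 10101011 01101011 10000011 10011001 11111010 11110100

First, C1 ⊕ C2 = (M1 ⊕ K) ⊕ (M2 ⊕ K) = M1 ⊕ M2, so the key drops out. Then M2 = (M1 ⊕ M2) ⊕ M1 over the first 11 bytes.
byte 0: (6e ^ a5) ^ 48 = cb ^ 48 = 83
byte 1: (52 ^ 64) ^ 54 = 36 ^ 54 = 62
byte 2: (9a ^ 07) ^ 54 = 9d ^ 54 = c9
byte 3: (32 ^ a7) ^ 50 = 95 ^ 50 = c5
byte 4: (a2 ^ fb) ^ 2f = 59 ^ 2f = 76
byte 5: (6f ^ f5) ^ 31 = 9a ^ 31 = ab
byte 6: (37 ^ 7c) ^ 20 = 4b ^ 20 = 6b
byte 7: (80 ^ 6f) ^ 6c = ef ^ 6c = 83
byte 8: (23 ^ d5) ^ 6f = f6 ^ 6f = 99
byte 9: (3d ^ a0) ^ 67 = 9d ^ 67 = fa
byte 10: (e2 ^ 7f) ^ 69 = 9d ^ 69 = f4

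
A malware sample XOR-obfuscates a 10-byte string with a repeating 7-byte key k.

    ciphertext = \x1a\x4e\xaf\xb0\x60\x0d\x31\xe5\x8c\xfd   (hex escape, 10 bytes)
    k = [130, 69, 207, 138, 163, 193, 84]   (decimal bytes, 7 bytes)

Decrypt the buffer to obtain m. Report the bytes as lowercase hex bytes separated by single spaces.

98 0b 60 3a c3 cc 65 67 c9 32

The 7-byte key repeats, so the effective keystream is 82 45 cf 8a a3 c1 54 82 45 cf.
byte 0: 00011010 ⊕ 10000010 = 10011000
byte 1: 01001110 ⊕ 01000101 = 00001011
byte 2: 10101111 ⊕ 11001111 = 01100000
byte 3: 10110000 ⊕ 10001010 = 00111010
byte 4: 01100000 ⊕ 10100011 = 11000011
byte 5: 00001101 ⊕ 11000001 = 11001100
byte 6: 00110001 ⊕ 01010100 = 01100101
byte 7: 11100101 ⊕ 10000010 = 01100111
byte 8: 10001100 ⊕ 01000101 = 11001001
byte 9: 11111101 ⊕ 11001111 = 00110010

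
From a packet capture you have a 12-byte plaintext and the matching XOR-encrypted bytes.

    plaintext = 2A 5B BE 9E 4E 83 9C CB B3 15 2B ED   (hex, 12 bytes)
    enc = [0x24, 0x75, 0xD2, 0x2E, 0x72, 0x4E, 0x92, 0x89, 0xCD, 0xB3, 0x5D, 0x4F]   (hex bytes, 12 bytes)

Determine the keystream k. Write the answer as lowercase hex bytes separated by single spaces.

Since enc = plaintext ⊕ k, XORing both sides with plaintext gives k = plaintext ⊕ enc.
2a xor 24 = 0e
5b xor 75 = 2e
be xor d2 = 6c
9e xor 2e = b0
4e xor 72 = 3c
83 xor 4e = cd
9c xor 92 = 0e
cb xor 89 = 42
b3 xor cd = 7e
15 xor b3 = a6
2b xor 5d = 76
ed xor 4f = a2

0e 2e 6c b0 3c cd 0e 42 7e a6 76 a2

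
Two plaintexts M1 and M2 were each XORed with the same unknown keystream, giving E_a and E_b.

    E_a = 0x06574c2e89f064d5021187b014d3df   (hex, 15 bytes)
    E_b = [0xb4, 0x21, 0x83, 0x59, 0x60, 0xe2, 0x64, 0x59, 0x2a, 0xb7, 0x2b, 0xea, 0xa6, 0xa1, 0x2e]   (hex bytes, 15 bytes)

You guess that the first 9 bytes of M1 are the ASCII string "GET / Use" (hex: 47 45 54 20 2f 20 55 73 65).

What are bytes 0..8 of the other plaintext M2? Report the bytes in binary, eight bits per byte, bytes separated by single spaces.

11110101 00110011 10011011 01010111 11000110 00110010 01010101 11111111 01001101

First, E_a ⊕ E_b = (M1 ⊕ K) ⊕ (M2 ⊕ K) = M1 ⊕ M2, so the key drops out. Then M2 = (M1 ⊕ M2) ⊕ M1 over the first 9 bytes.
byte 0: (06 xor b4) xor 47 = b2 xor 47 = f5
byte 1: (57 xor 21) xor 45 = 76 xor 45 = 33
byte 2: (4c xor 83) xor 54 = cf xor 54 = 9b
byte 3: (2e xor 59) xor 20 = 77 xor 20 = 57
byte 4: (89 xor 60) xor 2f = e9 xor 2f = c6
byte 5: (f0 xor e2) xor 20 = 12 xor 20 = 32
byte 6: (64 xor 64) xor 55 = 00 xor 55 = 55
byte 7: (d5 xor 59) xor 73 = 8c xor 73 = ff
byte 8: (02 xor 2a) xor 65 = 28 xor 65 = 4d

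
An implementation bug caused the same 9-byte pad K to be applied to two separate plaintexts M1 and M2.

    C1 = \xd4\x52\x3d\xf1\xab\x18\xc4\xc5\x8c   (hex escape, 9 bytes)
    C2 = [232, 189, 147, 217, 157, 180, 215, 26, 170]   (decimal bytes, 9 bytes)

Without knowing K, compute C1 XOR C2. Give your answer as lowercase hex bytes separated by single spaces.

C1 ⊕ C2 = (M1 ⊕ K) ⊕ (M2 ⊕ K) = M1 ⊕ M2 — the shared key cancels under XOR.
d4 ^ e8 = 3c
52 ^ bd = ef
3d ^ 93 = ae
f1 ^ d9 = 28
ab ^ 9d = 36
18 ^ b4 = ac
c4 ^ d7 = 13
c5 ^ 1a = df
8c ^ aa = 26

3c ef ae 28 36 ac 13 df 26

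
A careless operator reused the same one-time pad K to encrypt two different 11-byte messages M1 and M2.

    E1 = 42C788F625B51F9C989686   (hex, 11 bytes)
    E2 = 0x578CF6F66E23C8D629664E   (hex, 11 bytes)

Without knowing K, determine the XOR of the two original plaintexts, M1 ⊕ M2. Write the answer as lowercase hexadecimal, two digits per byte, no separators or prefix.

154b7e004b96d74ab1f0c8

E1 ⊕ E2 = (M1 ⊕ K) ⊕ (M2 ⊕ K) = M1 ⊕ M2 — the shared key cancels under XOR.
byte 0: 42 ⊕ 57 = 15
byte 1: c7 ⊕ 8c = 4b
byte 2: 88 ⊕ f6 = 7e
byte 3: f6 ⊕ f6 = 00
byte 4: 25 ⊕ 6e = 4b
byte 5: b5 ⊕ 23 = 96
byte 6: 1f ⊕ c8 = d7
byte 7: 9c ⊕ d6 = 4a
byte 8: 98 ⊕ 29 = b1
byte 9: 96 ⊕ 66 = f0
byte 10: 86 ⊕ 4e = c8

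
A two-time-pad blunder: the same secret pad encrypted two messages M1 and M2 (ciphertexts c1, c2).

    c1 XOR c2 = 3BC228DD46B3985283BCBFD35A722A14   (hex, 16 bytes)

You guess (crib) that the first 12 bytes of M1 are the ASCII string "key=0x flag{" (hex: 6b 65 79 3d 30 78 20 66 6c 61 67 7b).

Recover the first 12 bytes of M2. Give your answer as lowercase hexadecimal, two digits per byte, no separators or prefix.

Since c1 ⊕ c2 = M1 ⊕ M2, XORing with the guessed M1 bytes yields the corresponding M2 bytes: M2 = (c1 ⊕ c2) ⊕ M1.
3b XOR 6b = 50
c2 XOR 65 = a7
28 XOR 79 = 51
dd XOR 3d = e0
46 XOR 30 = 76
b3 XOR 78 = cb
98 XOR 20 = b8
52 XOR 66 = 34
83 XOR 6c = ef
bc XOR 61 = dd
bf XOR 67 = d8
d3 XOR 7b = a8

50a751e076cbb834efddd8a8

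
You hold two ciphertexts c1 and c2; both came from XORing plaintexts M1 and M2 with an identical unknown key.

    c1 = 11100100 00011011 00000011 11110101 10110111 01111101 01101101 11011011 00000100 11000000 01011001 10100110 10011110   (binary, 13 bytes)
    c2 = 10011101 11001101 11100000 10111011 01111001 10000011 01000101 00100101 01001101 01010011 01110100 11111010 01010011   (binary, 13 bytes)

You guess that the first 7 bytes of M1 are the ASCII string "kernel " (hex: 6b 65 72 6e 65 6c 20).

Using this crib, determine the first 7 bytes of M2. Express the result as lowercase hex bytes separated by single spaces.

First, c1 ⊕ c2 = (M1 ⊕ K) ⊕ (M2 ⊕ K) = M1 ⊕ M2, so the key drops out. Then M2 = (M1 ⊕ M2) ⊕ M1 over the first 7 bytes.
byte 0: (e4 XOR 9d) XOR 6b = 79 XOR 6b = 12
byte 1: (1b XOR cd) XOR 65 = d6 XOR 65 = b3
byte 2: (03 XOR e0) XOR 72 = e3 XOR 72 = 91
byte 3: (f5 XOR bb) XOR 6e = 4e XOR 6e = 20
byte 4: (b7 XOR 79) XOR 65 = ce XOR 65 = ab
byte 5: (7d XOR 83) XOR 6c = fe XOR 6c = 92
byte 6: (6d XOR 45) XOR 20 = 28 XOR 20 = 08

12 b3 91 20 ab 92 08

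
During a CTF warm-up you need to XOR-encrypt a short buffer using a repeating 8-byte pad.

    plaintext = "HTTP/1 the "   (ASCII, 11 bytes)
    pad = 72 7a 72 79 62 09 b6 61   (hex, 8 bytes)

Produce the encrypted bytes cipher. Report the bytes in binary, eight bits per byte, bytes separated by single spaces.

00111010 00101110 00100110 00101001 01001101 00111000 10010110 00010101 00011010 00011111 01010010

The 8-byte key repeats, so the effective keystream is 72 7a 72 79 62 09 b6 61 72 7a 72.
byte 0: 48 XOR 72 = 3a
byte 1: 54 XOR 7a = 2e
byte 2: 54 XOR 72 = 26
byte 3: 50 XOR 79 = 29
byte 4: 2f XOR 62 = 4d
byte 5: 31 XOR 09 = 38
byte 6: 20 XOR b6 = 96
byte 7: 74 XOR 61 = 15
byte 8: 68 XOR 72 = 1a
byte 9: 65 XOR 7a = 1f
byte 10: 20 XOR 72 = 52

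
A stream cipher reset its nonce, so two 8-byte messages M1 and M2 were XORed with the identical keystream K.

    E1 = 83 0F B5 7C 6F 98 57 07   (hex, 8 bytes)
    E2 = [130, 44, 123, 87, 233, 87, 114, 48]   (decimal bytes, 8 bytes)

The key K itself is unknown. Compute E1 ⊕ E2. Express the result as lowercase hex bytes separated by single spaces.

01 23 ce 2b 86 cf 25 37

E1 ⊕ E2 = (M1 ⊕ K) ⊕ (M2 ⊕ K) = M1 ⊕ M2 — the shared key cancels under XOR.
byte 0: 83 ⊕ 82 = 01
byte 1: 0f ⊕ 2c = 23
byte 2: b5 ⊕ 7b = ce
byte 3: 7c ⊕ 57 = 2b
byte 4: 6f ⊕ e9 = 86
byte 5: 98 ⊕ 57 = cf
byte 6: 57 ⊕ 72 = 25
byte 7: 07 ⊕ 30 = 37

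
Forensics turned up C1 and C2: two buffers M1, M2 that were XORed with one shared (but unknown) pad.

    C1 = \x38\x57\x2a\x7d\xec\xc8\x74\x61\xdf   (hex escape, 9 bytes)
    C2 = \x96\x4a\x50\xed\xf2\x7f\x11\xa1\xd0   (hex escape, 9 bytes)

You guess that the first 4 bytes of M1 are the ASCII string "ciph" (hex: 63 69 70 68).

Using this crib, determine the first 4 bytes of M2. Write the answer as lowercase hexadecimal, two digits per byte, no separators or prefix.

cd740af8

First, C1 ⊕ C2 = (M1 ⊕ K) ⊕ (M2 ⊕ K) = M1 ⊕ M2, so the key drops out. Then M2 = (M1 ⊕ M2) ⊕ M1 over the first 4 bytes.
byte 0: (38 ^ 96) ^ 63 = ae ^ 63 = cd
byte 1: (57 ^ 4a) ^ 69 = 1d ^ 69 = 74
byte 2: (2a ^ 50) ^ 70 = 7a ^ 70 = 0a
byte 3: (7d ^ ed) ^ 68 = 90 ^ 68 = f8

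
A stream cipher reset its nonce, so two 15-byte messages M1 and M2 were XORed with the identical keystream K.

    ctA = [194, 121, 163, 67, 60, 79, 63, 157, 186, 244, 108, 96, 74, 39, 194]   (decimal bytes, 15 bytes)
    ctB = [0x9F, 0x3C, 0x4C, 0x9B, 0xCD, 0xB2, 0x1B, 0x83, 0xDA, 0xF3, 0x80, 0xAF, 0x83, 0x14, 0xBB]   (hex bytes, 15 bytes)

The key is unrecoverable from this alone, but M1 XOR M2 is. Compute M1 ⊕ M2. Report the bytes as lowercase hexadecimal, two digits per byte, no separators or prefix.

5d45efd8f1fd241e6007eccfc93379

ctA ⊕ ctB = (M1 ⊕ K) ⊕ (M2 ⊕ K) = M1 ⊕ M2 — the shared key cancels under XOR.
11000010 xor 10011111 = 01011101
01111001 xor 00111100 = 01000101
10100011 xor 01001100 = 11101111
01000011 xor 10011011 = 11011000
00111100 xor 11001101 = 11110001
01001111 xor 10110010 = 11111101
00111111 xor 00011011 = 00100100
10011101 xor 10000011 = 00011110
10111010 xor 11011010 = 01100000
11110100 xor 11110011 = 00000111
01101100 xor 10000000 = 11101100
01100000 xor 10101111 = 11001111
01001010 xor 10000011 = 11001001
00100111 xor 00010100 = 00110011
11000010 xor 10111011 = 01111001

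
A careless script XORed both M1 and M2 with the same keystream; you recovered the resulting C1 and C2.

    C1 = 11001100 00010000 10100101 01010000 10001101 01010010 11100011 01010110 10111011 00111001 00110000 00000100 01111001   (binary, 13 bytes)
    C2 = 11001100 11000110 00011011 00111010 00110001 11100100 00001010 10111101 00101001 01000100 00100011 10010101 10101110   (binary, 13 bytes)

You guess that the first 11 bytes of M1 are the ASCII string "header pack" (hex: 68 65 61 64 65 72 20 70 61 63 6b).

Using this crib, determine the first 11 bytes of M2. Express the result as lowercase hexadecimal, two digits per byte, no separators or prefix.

First, C1 ⊕ C2 = (M1 ⊕ K) ⊕ (M2 ⊕ K) = M1 ⊕ M2, so the key drops out. Then M2 = (M1 ⊕ M2) ⊕ M1 over the first 11 bytes.
byte 0: (cc ⊕ cc) ⊕ 68 = 00 ⊕ 68 = 68
byte 1: (10 ⊕ c6) ⊕ 65 = d6 ⊕ 65 = b3
byte 2: (a5 ⊕ 1b) ⊕ 61 = be ⊕ 61 = df
byte 3: (50 ⊕ 3a) ⊕ 64 = 6a ⊕ 64 = 0e
byte 4: (8d ⊕ 31) ⊕ 65 = bc ⊕ 65 = d9
byte 5: (52 ⊕ e4) ⊕ 72 = b6 ⊕ 72 = c4
byte 6: (e3 ⊕ 0a) ⊕ 20 = e9 ⊕ 20 = c9
byte 7: (56 ⊕ bd) ⊕ 70 = eb ⊕ 70 = 9b
byte 8: (bb ⊕ 29) ⊕ 61 = 92 ⊕ 61 = f3
byte 9: (39 ⊕ 44) ⊕ 63 = 7d ⊕ 63 = 1e
byte 10: (30 ⊕ 23) ⊕ 6b = 13 ⊕ 6b = 78

68b3df0ed9c4c99bf31e78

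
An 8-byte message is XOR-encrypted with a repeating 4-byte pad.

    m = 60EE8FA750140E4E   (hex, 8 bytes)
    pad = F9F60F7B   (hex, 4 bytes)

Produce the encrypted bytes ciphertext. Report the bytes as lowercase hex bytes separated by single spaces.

99 18 80 dc a9 e2 01 35

The 4-byte key repeats, so the effective keystream is f9 f6 0f 7b f9 f6 0f 7b.
byte 0: 60 ^ f9 = 99
byte 1: ee ^ f6 = 18
byte 2: 8f ^ 0f = 80
byte 3: a7 ^ 7b = dc
byte 4: 50 ^ f9 = a9
byte 5: 14 ^ f6 = e2
byte 6: 0e ^ 0f = 01
byte 7: 4e ^ 7b = 35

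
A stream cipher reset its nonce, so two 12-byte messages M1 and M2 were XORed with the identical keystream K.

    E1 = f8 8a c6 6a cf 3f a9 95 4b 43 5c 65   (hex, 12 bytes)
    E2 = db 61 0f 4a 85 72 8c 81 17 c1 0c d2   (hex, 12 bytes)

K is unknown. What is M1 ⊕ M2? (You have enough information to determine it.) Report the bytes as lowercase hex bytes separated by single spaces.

23 eb c9 20 4a 4d 25 14 5c 82 50 b7

E1 ⊕ E2 = (M1 ⊕ K) ⊕ (M2 ⊕ K) = M1 ⊕ M2 — the shared key cancels under XOR.
byte 0: f8 xor db = 23
byte 1: 8a xor 61 = eb
byte 2: c6 xor 0f = c9
byte 3: 6a xor 4a = 20
byte 4: cf xor 85 = 4a
byte 5: 3f xor 72 = 4d
byte 6: a9 xor 8c = 25
byte 7: 95 xor 81 = 14
byte 8: 4b xor 17 = 5c
byte 9: 43 xor c1 = 82
byte 10: 5c xor 0c = 50
byte 11: 65 xor d2 = b7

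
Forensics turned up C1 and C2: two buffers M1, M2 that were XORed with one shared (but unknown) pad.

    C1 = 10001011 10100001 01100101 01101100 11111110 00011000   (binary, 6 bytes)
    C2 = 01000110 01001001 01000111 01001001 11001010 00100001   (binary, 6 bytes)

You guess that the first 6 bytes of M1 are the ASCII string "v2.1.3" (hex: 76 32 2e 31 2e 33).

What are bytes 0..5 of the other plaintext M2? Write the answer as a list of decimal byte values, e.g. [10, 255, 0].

[187, 218, 12, 20, 26, 10]

First, C1 ⊕ C2 = (M1 ⊕ K) ⊕ (M2 ⊕ K) = M1 ⊕ M2, so the key drops out. Then M2 = (M1 ⊕ M2) ⊕ M1 over the first 6 bytes.
byte 0: (8b ⊕ 46) ⊕ 76 = cd ⊕ 76 = bb
byte 1: (a1 ⊕ 49) ⊕ 32 = e8 ⊕ 32 = da
byte 2: (65 ⊕ 47) ⊕ 2e = 22 ⊕ 2e = 0c
byte 3: (6c ⊕ 49) ⊕ 31 = 25 ⊕ 31 = 14
byte 4: (fe ⊕ ca) ⊕ 2e = 34 ⊕ 2e = 1a
byte 5: (18 ⊕ 21) ⊕ 33 = 39 ⊕ 33 = 0a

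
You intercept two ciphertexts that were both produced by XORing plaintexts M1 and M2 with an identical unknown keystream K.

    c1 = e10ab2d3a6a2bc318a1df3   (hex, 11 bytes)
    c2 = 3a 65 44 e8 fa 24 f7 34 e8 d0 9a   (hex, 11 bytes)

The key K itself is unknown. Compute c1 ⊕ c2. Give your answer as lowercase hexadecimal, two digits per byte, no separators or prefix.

db6ff63b5c864b0562cd69

c1 ⊕ c2 = (M1 ⊕ K) ⊕ (M2 ⊕ K) = M1 ⊕ M2 — the shared key cancels under XOR.
e1 ^ 3a = db
0a ^ 65 = 6f
b2 ^ 44 = f6
d3 ^ e8 = 3b
a6 ^ fa = 5c
a2 ^ 24 = 86
bc ^ f7 = 4b
31 ^ 34 = 05
8a ^ e8 = 62
1d ^ d0 = cd
f3 ^ 9a = 69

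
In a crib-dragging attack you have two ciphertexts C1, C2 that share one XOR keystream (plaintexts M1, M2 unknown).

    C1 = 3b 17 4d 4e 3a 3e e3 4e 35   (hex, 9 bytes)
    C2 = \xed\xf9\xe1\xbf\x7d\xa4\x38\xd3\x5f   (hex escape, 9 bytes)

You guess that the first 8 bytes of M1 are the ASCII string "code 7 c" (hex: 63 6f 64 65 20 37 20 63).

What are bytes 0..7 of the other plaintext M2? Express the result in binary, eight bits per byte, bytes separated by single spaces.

First, C1 ⊕ C2 = (M1 ⊕ K) ⊕ (M2 ⊕ K) = M1 ⊕ M2, so the key drops out. Then M2 = (M1 ⊕ M2) ⊕ M1 over the first 8 bytes.
byte 0: (3b ⊕ ed) ⊕ 63 = d6 ⊕ 63 = b5
byte 1: (17 ⊕ f9) ⊕ 6f = ee ⊕ 6f = 81
byte 2: (4d ⊕ e1) ⊕ 64 = ac ⊕ 64 = c8
byte 3: (4e ⊕ bf) ⊕ 65 = f1 ⊕ 65 = 94
byte 4: (3a ⊕ 7d) ⊕ 20 = 47 ⊕ 20 = 67
byte 5: (3e ⊕ a4) ⊕ 37 = 9a ⊕ 37 = ad
byte 6: (e3 ⊕ 38) ⊕ 20 = db ⊕ 20 = fb
byte 7: (4e ⊕ d3) ⊕ 63 = 9d ⊕ 63 = fe

10110101 10000001 11001000 10010100 01100111 10101101 11111011 11111110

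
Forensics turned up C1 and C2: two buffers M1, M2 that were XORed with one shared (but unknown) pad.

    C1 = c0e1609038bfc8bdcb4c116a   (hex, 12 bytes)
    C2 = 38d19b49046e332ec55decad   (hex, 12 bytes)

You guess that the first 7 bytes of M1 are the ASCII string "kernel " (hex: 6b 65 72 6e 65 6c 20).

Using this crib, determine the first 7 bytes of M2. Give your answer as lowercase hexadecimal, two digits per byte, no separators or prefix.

935589b759bddb

First, C1 ⊕ C2 = (M1 ⊕ K) ⊕ (M2 ⊕ K) = M1 ⊕ M2, so the key drops out. Then M2 = (M1 ⊕ M2) ⊕ M1 over the first 7 bytes.
byte 0: (c0 ⊕ 38) ⊕ 6b = f8 ⊕ 6b = 93
byte 1: (e1 ⊕ d1) ⊕ 65 = 30 ⊕ 65 = 55
byte 2: (60 ⊕ 9b) ⊕ 72 = fb ⊕ 72 = 89
byte 3: (90 ⊕ 49) ⊕ 6e = d9 ⊕ 6e = b7
byte 4: (38 ⊕ 04) ⊕ 65 = 3c ⊕ 65 = 59
byte 5: (bf ⊕ 6e) ⊕ 6c = d1 ⊕ 6c = bd
byte 6: (c8 ⊕ 33) ⊕ 20 = fb ⊕ 20 = db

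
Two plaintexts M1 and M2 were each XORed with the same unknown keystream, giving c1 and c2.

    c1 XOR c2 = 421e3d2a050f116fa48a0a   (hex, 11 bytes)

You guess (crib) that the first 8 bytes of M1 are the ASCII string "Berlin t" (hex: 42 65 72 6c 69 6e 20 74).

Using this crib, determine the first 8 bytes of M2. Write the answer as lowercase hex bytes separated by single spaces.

Since c1 ⊕ c2 = M1 ⊕ M2, XORing with the guessed M1 bytes yields the corresponding M2 bytes: M2 = (c1 ⊕ c2) ⊕ M1.
byte 0: 01000010 XOR 01000010 = 00000000
byte 1: 00011110 XOR 01100101 = 01111011
byte 2: 00111101 XOR 01110010 = 01001111
byte 3: 00101010 XOR 01101100 = 01000110
byte 4: 00000101 XOR 01101001 = 01101100
byte 5: 00001111 XOR 01101110 = 01100001
byte 6: 00010001 XOR 00100000 = 00110001
byte 7: 01101111 XOR 01110100 = 00011011

00 7b 4f 46 6c 61 31 1b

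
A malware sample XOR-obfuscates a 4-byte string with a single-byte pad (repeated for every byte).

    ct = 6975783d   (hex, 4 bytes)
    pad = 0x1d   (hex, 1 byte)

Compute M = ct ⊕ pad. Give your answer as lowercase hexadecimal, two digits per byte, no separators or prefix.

The 1-byte key repeats, so the effective keystream is 1d 1d 1d 1d.
byte 0: 69 ⊕ 1d = 74
byte 1: 75 ⊕ 1d = 68
byte 2: 78 ⊕ 1d = 65
byte 3: 3d ⊕ 1d = 20

74686520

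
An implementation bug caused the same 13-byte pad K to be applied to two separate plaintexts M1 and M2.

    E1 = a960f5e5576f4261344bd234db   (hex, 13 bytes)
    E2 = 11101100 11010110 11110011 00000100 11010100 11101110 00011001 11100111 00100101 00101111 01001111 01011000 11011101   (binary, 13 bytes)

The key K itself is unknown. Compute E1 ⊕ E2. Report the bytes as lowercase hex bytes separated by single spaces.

E1 ⊕ E2 = (M1 ⊕ K) ⊕ (M2 ⊕ K) = M1 ⊕ M2 — the shared key cancels under XOR.
byte 0: 169 xor 236 =  69
byte 1:  96 xor 214 = 182
byte 2: 245 xor 243 =   6
byte 3: 229 xor   4 = 225
byte 4:  87 xor 212 = 131
byte 5: 111 xor 238 = 129
byte 6:  66 xor  25 =  91
byte 7:  97 xor 231 = 134
byte 8:  52 xor  37 =  17
byte 9:  75 xor  47 = 100
byte 10: 210 xor  79 = 157
byte 11:  52 xor  88 = 108
byte 12: 219 xor 221 =   6

45 b6 06 e1 83 81 5b 86 11 64 9d 6c 06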